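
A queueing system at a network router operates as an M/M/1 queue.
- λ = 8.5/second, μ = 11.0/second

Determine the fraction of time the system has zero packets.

ρ = λ/μ = 8.5/11.0 = 0.7727
P(0) = 1 - ρ = 1 - 0.7727 = 0.2273
The server is idle 22.73% of the time.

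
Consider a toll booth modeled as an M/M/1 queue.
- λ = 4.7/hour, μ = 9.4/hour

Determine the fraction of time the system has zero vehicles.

ρ = λ/μ = 4.7/9.4 = 0.5000
P(0) = 1 - ρ = 1 - 0.5000 = 0.5000
The server is idle 50.00% of the time.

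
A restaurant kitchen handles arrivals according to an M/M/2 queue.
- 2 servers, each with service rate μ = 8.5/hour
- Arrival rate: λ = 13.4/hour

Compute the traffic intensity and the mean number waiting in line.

Traffic intensity: ρ = λ/(cμ) = 13.4/(2×8.5) = 0.7882
Since ρ = 0.7882 < 1, system is stable.
Offered load a = λ/μ = cρ = 13.4/8.5 = 1.5765
P₀ = [ Σₙ₌₀^1 aⁿ/n! + a^2/(2!(1-ρ)) ]⁻¹
Σ = a^0/0! + a^1/1! = 1.0000 + 1.5765 = 2.5765
a^2/(2!(1-ρ)) = 2.48526/(2 × 0.211765) = 5.8680
P₀ = 1/(2.5765 + 5.8680) = 0.1184
Lq = P₀·a^2·ρ / (2!(1-ρ)²) = 0.118421 × 2.48526 × 0.788235 / (2 × 0.0448443) = 2.5865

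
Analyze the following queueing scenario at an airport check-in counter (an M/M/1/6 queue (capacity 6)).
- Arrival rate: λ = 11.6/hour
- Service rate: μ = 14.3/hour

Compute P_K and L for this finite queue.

ρ = λ/μ = 11.6/14.3 = 0.81119
P₀ = (1-ρ)/(1-ρ^(K+1)) = (1-0.81119)/(1-0.81119^7) = 0.18881/0.76887 = 0.2456
P_K = P₀×ρ^K = 0.2456 × 0.81119^6 = 0.2456 × 0.2849 = 0.06997
Blocking probability P_6 = 0.06997 (7.00%)
L = ρ[1 - (K+1)ρ^K + Kρ^(K+1)] / [(1-ρ)(1-ρ^(K+1))]
L = 0.81119 × (1 - 7×0.2849 + 6×0.2311) / ((1 - 0.81119) × (1 - 0.2311)) = 2.1920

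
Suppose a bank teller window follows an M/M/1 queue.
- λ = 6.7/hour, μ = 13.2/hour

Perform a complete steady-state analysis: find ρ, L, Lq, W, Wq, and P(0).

Step 1: ρ = λ/μ = 6.7/13.2 = 0.5076
Step 2: L = λ/(μ-λ) = 6.7/6.50 = 1.0308
Step 3: Lq = λ²/(μ(μ-λ)) = 44.89/(13.2×6.50) = 0.5232
Step 4: W = 1/(μ-λ) = 1/6.50 = 0.15385
Step 5: Wq = λ/(μ(μ-λ)) = 6.7/(13.2×6.50) = 0.07809
Step 6: P(0) = 1-ρ = 0.4924
Verify: L = λW = 6.7×0.15385 = 1.0308 ✔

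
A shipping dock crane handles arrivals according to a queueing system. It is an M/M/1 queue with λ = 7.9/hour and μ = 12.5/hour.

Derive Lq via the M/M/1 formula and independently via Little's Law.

Method 1 (direct): Lq = λ²/(μ(μ-λ)) = 62.41/(12.5 × 4.60) = 1.0854

Method 2 (Little's Law):
W = 1/(μ-λ) = 1/4.60 = 0.21739
Wq = W - 1/μ = 0.21739 - 0.080000 = 0.13739
Lq = λWq = 7.9 × 0.13739 = 1.0854 ✔ (matches Method 1)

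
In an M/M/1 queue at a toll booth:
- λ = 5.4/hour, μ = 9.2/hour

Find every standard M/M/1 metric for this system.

Step 1: ρ = λ/μ = 5.4/9.2 = 0.5870
Step 2: L = λ/(μ-λ) = 5.4/3.80 = 1.4211
Step 3: Lq = λ²/(μ(μ-λ)) = 29.16/(9.2×3.80) = 0.8341
Step 4: W = 1/(μ-λ) = 1/3.80 = 0.26316
Step 5: Wq = λ/(μ(μ-λ)) = 5.4/(9.2×3.80) = 0.1545
Step 6: P(0) = 1-ρ = 0.4130
Verify: L = λW = 5.4×0.26316 = 1.4211 ✔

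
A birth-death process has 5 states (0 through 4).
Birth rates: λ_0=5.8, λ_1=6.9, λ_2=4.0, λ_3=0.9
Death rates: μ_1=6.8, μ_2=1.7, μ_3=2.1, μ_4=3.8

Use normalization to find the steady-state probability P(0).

Ratios P(n)/P(0) = (λ₀···λₙ₋₁)/(μ₁···μₙ):
P(1)/P(0) = (5.8)/(6.8) = 0.8529
P(2)/P(0) = (5.8×6.9)/(6.8×1.7) = 3.4619
P(3)/P(0) = (5.8×6.9×4.0)/(6.8×1.7×2.1) = 6.5942
P(4)/P(0) = (5.8×6.9×4.0×0.9)/(6.8×1.7×2.1×3.8) = 1.5618

Normalization: ∑ P(n) = 1
P(0) × (1.0000 + 0.8529 + 3.4619 + 6.5942 + 1.5618) = 1
P(0) × 13.4708 = 1
P(0) = 1/13.4708 = 0.07423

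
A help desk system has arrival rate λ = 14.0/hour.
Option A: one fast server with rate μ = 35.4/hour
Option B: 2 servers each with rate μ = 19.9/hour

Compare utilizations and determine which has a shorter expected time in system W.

Option A: single server μ = 35.4 (M/M/1)
  ρ_A = 14.0/35.4 = 0.3955
  W_A = 1/(μ-λ) = 1/(35.4-14.0) = 1/21.40 = 0.04673

Option B: 2 servers μ = 19.9 (M/M/2)
  ρ_B = λ/(cμ) = 14.0/(2×19.9) = 0.3518
  Offered load a = λ/μ = cρ = 14.0/19.9 = 0.7035
  P₀ = [ Σₙ₌₀^1 aⁿ/n! + a^2/(2!(1-ρ)) ]⁻¹
  Σ = a^0/0! + a^1/1! = 1.0000 + 0.7035 = 1.7035
  a^2/(2!(1-ρ)) = 0.49494/(2 × 0.64824) = 0.3818
  P₀ = 1/(1.7035 + 0.38175) = 0.4796
  Lq = P₀·a^2·ρ / (2!(1-ρ)²) = 0.47955 × 0.49494 × 0.35176 / (2 × 0.42022) = 0.09934
  Wq_B = Lq/λ = 0.09934/14.0 = 0.007096
  W_B = Wq_B + 1/μ = 0.007096 + 0.05025 = 0.05735

Since W_A = 0.04673 < W_B = 0.05735, Option A (single fast server) has the shorter time in system.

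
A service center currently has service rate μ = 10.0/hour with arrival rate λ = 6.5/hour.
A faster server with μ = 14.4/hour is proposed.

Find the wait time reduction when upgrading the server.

System 1: ρ₁ = 6.5/10.0 = 0.6500, W₁ = 1/(10.0-6.5) = 0.28571
System 2: ρ₂ = 6.5/14.4 = 0.4514, W₂ = 1/(14.4-6.5) = 0.12658
Improvement: (W₁-W₂)/W₁ = (0.28571-0.12658)/0.28571 = 55.70%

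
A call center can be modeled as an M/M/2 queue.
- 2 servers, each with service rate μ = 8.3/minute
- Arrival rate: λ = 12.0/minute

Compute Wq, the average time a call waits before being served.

Traffic intensity: ρ = λ/(cμ) = 12.0/(2×8.3) = 0.7229
Since ρ = 0.7229 < 1, system is stable.
Offered load a = λ/μ = cρ = 12.0/8.3 = 1.4458
P₀ = [ Σₙ₌₀^1 aⁿ/n! + a^2/(2!(1-ρ)) ]⁻¹
Σ = a^0/0! + a^1/1! = 1.0000 + 1.4458 = 2.4458
a^2/(2!(1-ρ)) = 2.0903/(2 × 0.27711) = 3.7716
P₀ = 1/(2.4458 + 3.7716) = 0.1608
Lq = P₀·a^2·ρ / (2!(1-ρ)²) = 0.16084 × 2.0903 × 0.72289 / (2 × 0.076789) = 1.5825
Wq = Lq/λ = 1.5825/12.0 = 0.1319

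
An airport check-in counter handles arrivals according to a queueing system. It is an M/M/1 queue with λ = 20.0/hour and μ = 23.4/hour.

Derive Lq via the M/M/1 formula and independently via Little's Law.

Method 1 (direct): Lq = λ²/(μ(μ-λ)) = 400.00/(23.4 × 3.40) = 5.0277

Method 2 (Little's Law):
W = 1/(μ-λ) = 1/3.40 = 0.294118
Wq = W - 1/μ = 0.294118 - 0.0427350 = 0.251383
Lq = λWq = 20.0 × 0.251383 = 5.0277 ✔ (matches Method 1)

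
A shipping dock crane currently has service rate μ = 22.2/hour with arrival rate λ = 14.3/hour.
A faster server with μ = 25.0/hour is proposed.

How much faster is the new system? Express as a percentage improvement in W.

System 1: ρ₁ = 14.3/22.2 = 0.6441, W₁ = 1/(22.2-14.3) = 0.12658
System 2: ρ₂ = 14.3/25.0 = 0.5720, W₂ = 1/(25.0-14.3) = 0.093458
Improvement: (W₁-W₂)/W₁ = (0.12658-0.093458)/0.12658 = 26.17%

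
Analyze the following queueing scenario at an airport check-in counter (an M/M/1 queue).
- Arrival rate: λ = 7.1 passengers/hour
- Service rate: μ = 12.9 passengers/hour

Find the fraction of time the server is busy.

Server utilization: ρ = λ/μ
ρ = 7.1/12.9 = 0.5504
The server is busy 55.04% of the time.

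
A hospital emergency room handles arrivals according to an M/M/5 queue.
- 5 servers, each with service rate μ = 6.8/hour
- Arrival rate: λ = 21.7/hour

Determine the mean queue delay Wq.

Traffic intensity: ρ = λ/(cμ) = 21.7/(5×6.8) = 0.6382
Since ρ = 0.6382 < 1, system is stable.
Offered load a = λ/μ = cρ = 21.7/6.8 = 3.1912
P₀ = [ Σₙ₌₀^4 aⁿ/n! + a^5/(5!(1-ρ)) ]⁻¹
Σ = a^0/0! + a^1/1! + a^2/2! + a^3/3! + a^4/4! = 1.00000 + 3.19118 + 5.09180 + 5.41628 + 4.32108 = 19.0203
a^5/(5!(1-ρ)) = 330.9437/(120 × 0.361765) = 7.6234
P₀ = 1/(19.0203 + 7.6234) = 0.03753
Lq = P₀·a^5·ρ / (5!(1-ρ)²) = 0.037532 × 330.9437 × 0.63824 / (120 × 0.13087) = 0.5048
Wq = Lq/λ = 0.5048/21.7 = 0.02326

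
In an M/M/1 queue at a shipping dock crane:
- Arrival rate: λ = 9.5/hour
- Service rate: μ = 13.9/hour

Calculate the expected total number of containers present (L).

ρ = λ/μ = 9.5/13.9 = 0.6835
For M/M/1: L = λ/(μ-λ)
L = 9.5/(13.9-9.5) = 9.5/4.40
L = 2.1591 containers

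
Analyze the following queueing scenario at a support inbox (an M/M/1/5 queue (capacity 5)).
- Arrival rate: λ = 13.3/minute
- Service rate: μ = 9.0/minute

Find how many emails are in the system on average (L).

ρ = λ/μ = 13.3/9.0 = 1.47778
P₀ = (1-ρ)/(1-ρ^(K+1)) = (1-1.47778)/(1-1.47778^6) = -0.4778/-9.4150 = 0.05075
P_K = P₀×ρ^K = 0.050747 × 1.47778^5 = 0.050747 × 7.0477 = 0.3576
L = ρ[1 - (K+1)ρ^K + Kρ^(K+1)] / [(1-ρ)(1-ρ^(K+1))]
L = 1.47778 × (1 - 6×7.0477 + 5×10.4150) / ((1 - 1.47778) × (1 - 10.4150)) = 3.5443 emails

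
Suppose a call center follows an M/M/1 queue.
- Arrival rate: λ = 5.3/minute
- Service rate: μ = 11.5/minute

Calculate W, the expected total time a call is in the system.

First, compute utilization: ρ = λ/μ = 5.3/11.5 = 0.4609
For M/M/1: W = 1/(μ-λ)
W = 1/(11.5-5.3) = 1/6.20
W = 0.1613 minutes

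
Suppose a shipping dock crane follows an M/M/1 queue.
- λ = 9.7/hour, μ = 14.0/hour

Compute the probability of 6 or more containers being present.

ρ = λ/μ = 9.7/14.0 = 0.69286
P(N ≥ n) = ρⁿ
P(N ≥ 6) = 0.69286^6
P(N ≥ 6) = 0.1106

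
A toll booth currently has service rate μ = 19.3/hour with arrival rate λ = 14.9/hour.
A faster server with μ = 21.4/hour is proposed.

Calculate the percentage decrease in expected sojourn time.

System 1: ρ₁ = 14.9/19.3 = 0.7720, W₁ = 1/(19.3-14.9) = 0.22727
System 2: ρ₂ = 14.9/21.4 = 0.6963, W₂ = 1/(21.4-14.9) = 0.15385
Improvement: (W₁-W₂)/W₁ = (0.22727-0.15385)/0.22727 = 32.31%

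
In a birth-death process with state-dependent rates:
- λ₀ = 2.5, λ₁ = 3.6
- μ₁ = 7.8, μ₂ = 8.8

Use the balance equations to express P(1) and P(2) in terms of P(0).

Balance equations:
State 0: λ₀P₀ = μ₁P₁ → P₁ = (λ₀/μ₁)P₀ = (2.5/7.8)P₀ = 0.3205P₀
State 1: P₂ = (λ₀λ₁)/(μ₁μ₂)P₀ = (2.5×3.6)/(7.8×8.8)P₀ = 0.1311P₀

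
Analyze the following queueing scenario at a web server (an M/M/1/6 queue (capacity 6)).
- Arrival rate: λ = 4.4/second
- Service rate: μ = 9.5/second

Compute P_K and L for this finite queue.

ρ = λ/μ = 4.4/9.5 = 0.46316
P₀ = (1-ρ)/(1-ρ^(K+1)) = (1-0.46316)/(1-0.46316^7) = 0.5368/0.9954 = 0.5393
P_K = P₀×ρ^K = 0.5393 × 0.46316^6 = 0.5393 × 0.009872 = 0.005324
Blocking probability P_6 = 0.005324 (0.53%)
L = ρ[1 - (K+1)ρ^K + Kρ^(K+1)] / [(1-ρ)(1-ρ^(K+1))]
L = 0.46316 × (1 - 7×0.009872 + 6×0.004572) / ((1 - 0.46316) × (1 - 0.004572)) = 0.8306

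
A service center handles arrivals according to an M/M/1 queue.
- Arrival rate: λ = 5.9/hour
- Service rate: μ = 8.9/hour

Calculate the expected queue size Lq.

ρ = λ/μ = 5.9/8.9 = 0.6629
For M/M/1: Lq = λ²/(μ(μ-λ))
Lq = 34.81/(8.9 × 3.00)
Lq = 1.3037 customers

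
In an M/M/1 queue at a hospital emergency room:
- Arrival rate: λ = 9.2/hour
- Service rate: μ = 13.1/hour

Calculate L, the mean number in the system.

ρ = λ/μ = 9.2/13.1 = 0.7023
For M/M/1: L = λ/(μ-λ)
L = 9.2/(13.1-9.2) = 9.2/3.90
L = 2.3590 patients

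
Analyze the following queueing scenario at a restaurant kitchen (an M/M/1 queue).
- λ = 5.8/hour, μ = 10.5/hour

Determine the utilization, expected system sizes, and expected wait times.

Step 1: ρ = λ/μ = 5.8/10.5 = 0.5524
Step 2: L = λ/(μ-λ) = 5.8/4.70 = 1.2340
Step 3: Lq = λ²/(μ(μ-λ)) = 33.64/(10.5×4.70) = 0.6817
Step 4: W = 1/(μ-λ) = 1/4.70 = 0.212766
Step 5: Wq = λ/(μ(μ-λ)) = 5.8/(10.5×4.70) = 0.1175
Step 6: P(0) = 1-ρ = 0.4476
Verify: L = λW = 5.8×0.212766 = 1.2340 ✔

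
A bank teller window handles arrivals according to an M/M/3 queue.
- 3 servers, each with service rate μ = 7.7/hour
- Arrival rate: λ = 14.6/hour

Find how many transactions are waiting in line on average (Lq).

Traffic intensity: ρ = λ/(cμ) = 14.6/(3×7.7) = 0.6320
Since ρ = 0.6320 < 1, system is stable.
Offered load a = λ/μ = cρ = 14.6/7.7 = 1.8961
P₀ = [ Σₙ₌₀^2 aⁿ/n! + a^3/(3!(1-ρ)) ]⁻¹
Σ = a^0/0! + a^1/1! + a^2/2! = 1.0000 + 1.8961 + 1.7976 = 4.6937
a^3/(3!(1-ρ)) = 6.81689/(6 × 0.367965) = 3.0877
P₀ = 1/(4.6937 + 3.0877) = 0.1285
Lq = P₀·a^3·ρ / (3!(1-ρ)²) = 0.128512 × 6.81689 × 0.632035 / (6 × 0.135399) = 0.6816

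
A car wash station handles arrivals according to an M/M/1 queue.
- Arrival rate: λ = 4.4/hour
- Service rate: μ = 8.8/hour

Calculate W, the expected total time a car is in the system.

First, compute utilization: ρ = λ/μ = 4.4/8.8 = 0.5000
For M/M/1: W = 1/(μ-λ)
W = 1/(8.8-4.4) = 1/4.40
W = 0.2273 hours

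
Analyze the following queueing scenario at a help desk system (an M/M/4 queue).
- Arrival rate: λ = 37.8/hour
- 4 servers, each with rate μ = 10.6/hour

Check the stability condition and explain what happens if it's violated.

Stability requires ρ = λ/(cμ) < 1
ρ = 37.8/(4 × 10.6) = 37.8/42.40 = 0.8915
Since 0.8915 < 1, the system is STABLE.
The servers are busy 89.15% of the time.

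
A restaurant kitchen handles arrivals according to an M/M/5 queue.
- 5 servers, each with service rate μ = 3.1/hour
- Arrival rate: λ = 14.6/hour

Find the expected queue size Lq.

Traffic intensity: ρ = λ/(cμ) = 14.6/(5×3.1) = 0.9419
Since ρ = 0.9419 < 1, system is stable.
Offered load a = λ/μ = cρ = 14.6/3.1 = 4.7097
P₀ = [ Σₙ₌₀^4 aⁿ/n! + a^5/(5!(1-ρ)) ]⁻¹
Σ = a^0/0! + a^1/1! + a^2/2! + a^3/3! + a^4/4! = 1.0000 + 4.7097 + 11.0905 + 17.4109 + 20.5000 = 54.7111
a^5/(5!(1-ρ)) = 2317.1589/(120 × 0.05806452) = 332.5552
P₀ = 1/(54.7111 + 332.5552) = 0.002582
Lq = P₀·a^5·ρ / (5!(1-ρ)²) = 0.0025822 × 2317.1589 × 0.94194 / (120 × 0.0033715) = 13.9304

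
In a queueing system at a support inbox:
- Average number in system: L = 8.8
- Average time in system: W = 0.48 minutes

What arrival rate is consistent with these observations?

Little's Law: L = λW, so λ = L/W
λ = 8.8/0.48 = 18.3333 emails/minute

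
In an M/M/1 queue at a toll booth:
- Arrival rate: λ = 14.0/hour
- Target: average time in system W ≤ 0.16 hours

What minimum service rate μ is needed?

For M/M/1: W = 1/(μ-λ)
Need W ≤ 0.16, so 1/(μ-λ) ≤ 0.16
μ - λ ≥ 1/0.16 = 6.2500
μ ≥ 14.0 + 6.2500 = 20.2500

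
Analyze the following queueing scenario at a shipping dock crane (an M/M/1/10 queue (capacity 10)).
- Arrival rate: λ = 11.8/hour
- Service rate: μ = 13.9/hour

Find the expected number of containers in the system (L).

ρ = λ/μ = 11.8/13.9 = 0.84892
P₀ = (1-ρ)/(1-ρ^(K+1)) = (1-0.84892)/(1-0.84892^11) = 0.15108/0.83498 = 0.1809
P_K = P₀×ρ^K = 0.1809 × 0.84892^10 = 0.1809 × 0.1944 = 0.03517
L = ρ[1 - (K+1)ρ^K + Kρ^(K+1)] / [(1-ρ)(1-ρ^(K+1))]
L = 0.84892 × (1 - 11×0.194387 + 10×0.165019) / ((1 - 0.84892) × (1 - 0.165019)) = 3.4451 containers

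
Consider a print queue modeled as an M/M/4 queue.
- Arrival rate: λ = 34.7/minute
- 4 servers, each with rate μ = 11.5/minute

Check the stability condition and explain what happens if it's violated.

Stability requires ρ = λ/(cμ) < 1
ρ = 34.7/(4 × 11.5) = 34.7/46.00 = 0.7543
Since 0.7543 < 1, the system is STABLE.
The servers are busy 75.43% of the time.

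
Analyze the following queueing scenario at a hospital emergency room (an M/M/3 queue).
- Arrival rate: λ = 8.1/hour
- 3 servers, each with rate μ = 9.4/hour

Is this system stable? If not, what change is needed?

Stability requires ρ = λ/(cμ) < 1
ρ = 8.1/(3 × 9.4) = 8.1/28.20 = 0.2872
Since 0.2872 < 1, the system is STABLE.
The servers are busy 28.72% of the time.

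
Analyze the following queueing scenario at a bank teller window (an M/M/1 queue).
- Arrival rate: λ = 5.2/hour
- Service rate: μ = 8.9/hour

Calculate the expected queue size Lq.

ρ = λ/μ = 5.2/8.9 = 0.5843
For M/M/1: Lq = λ²/(μ(μ-λ))
Lq = 27.04/(8.9 × 3.70)
Lq = 0.8211 transactions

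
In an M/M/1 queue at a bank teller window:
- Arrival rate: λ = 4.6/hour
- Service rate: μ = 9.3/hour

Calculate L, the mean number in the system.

ρ = λ/μ = 4.6/9.3 = 0.4946
For M/M/1: L = λ/(μ-λ)
L = 4.6/(9.3-4.6) = 4.6/4.70
L = 0.9787 transactions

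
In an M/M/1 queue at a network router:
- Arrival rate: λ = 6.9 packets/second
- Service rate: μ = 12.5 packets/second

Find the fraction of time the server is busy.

Server utilization: ρ = λ/μ
ρ = 6.9/12.5 = 0.5520
The server is busy 55.20% of the time.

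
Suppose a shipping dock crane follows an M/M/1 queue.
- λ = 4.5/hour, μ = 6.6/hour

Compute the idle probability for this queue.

ρ = λ/μ = 4.5/6.6 = 0.6818
P(0) = 1 - ρ = 1 - 0.6818 = 0.3182
The server is idle 31.82% of the time.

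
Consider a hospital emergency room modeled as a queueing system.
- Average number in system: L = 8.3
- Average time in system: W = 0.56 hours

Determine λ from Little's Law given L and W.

Little's Law: L = λW, so λ = L/W
λ = 8.3/0.56 = 14.8214 patients/hour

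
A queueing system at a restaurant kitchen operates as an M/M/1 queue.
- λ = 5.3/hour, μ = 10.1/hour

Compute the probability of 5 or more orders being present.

ρ = λ/μ = 5.3/10.1 = 0.52475
P(N ≥ n) = ρⁿ
P(N ≥ 5) = 0.52475^5
P(N ≥ 5) = 0.03979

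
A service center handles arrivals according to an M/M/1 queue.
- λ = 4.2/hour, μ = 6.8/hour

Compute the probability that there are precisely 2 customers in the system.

ρ = λ/μ = 4.2/6.8 = 0.6176
P(n) = (1-ρ)ρⁿ
P(2) = (1-0.6176) × 0.6176^2
P(2) = 0.38240 × 0.38143
P(2) = 0.1459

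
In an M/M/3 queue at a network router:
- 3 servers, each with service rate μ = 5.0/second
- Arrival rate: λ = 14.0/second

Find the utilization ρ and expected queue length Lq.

Traffic intensity: ρ = λ/(cμ) = 14.0/(3×5.0) = 0.9333
Since ρ = 0.9333 < 1, system is stable.
Offered load a = λ/μ = cρ = 14.0/5.0 = 2.8000
P₀ = [ Σₙ₌₀^2 aⁿ/n! + a^3/(3!(1-ρ)) ]⁻¹
Σ = a^0/0! + a^1/1! + a^2/2! = 1.0000 + 2.8000 + 3.9200 = 7.7200
a^3/(3!(1-ρ)) = 21.9520/(6 × 0.0666667) = 54.8800
P₀ = 1/(7.7200 + 54.8800) = 0.01597
Lq = P₀·a^3·ρ / (3!(1-ρ)²) = 0.0159744 × 21.9520 × 0.933333 / (6 × 0.00444444) = 12.2735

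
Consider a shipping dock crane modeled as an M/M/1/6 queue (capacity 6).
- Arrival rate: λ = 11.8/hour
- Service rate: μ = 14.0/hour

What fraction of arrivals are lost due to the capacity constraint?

ρ = λ/μ = 11.8/14.0 = 0.84286
P₀ = (1-ρ)/(1-ρ^(K+1)) = (1-0.84286)/(1-0.84286^7) = 0.15714/0.69780 = 0.2252
P_K = P₀×ρ^K = 0.22519 × 0.84286^6 = 0.22519 × 0.35854 = 0.08074
Blocking probability = 8.07%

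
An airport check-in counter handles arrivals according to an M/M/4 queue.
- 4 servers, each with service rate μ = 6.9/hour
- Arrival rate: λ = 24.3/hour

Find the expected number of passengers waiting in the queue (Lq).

Traffic intensity: ρ = λ/(cμ) = 24.3/(4×6.9) = 0.8804
Since ρ = 0.8804 < 1, system is stable.
Offered load a = λ/μ = cρ = 24.3/6.9 = 3.5217
P₀ = [ Σₙ₌₀^3 aⁿ/n! + a^4/(4!(1-ρ)) ]⁻¹
Σ = a^0/0! + a^1/1! + a^2/2! + a^3/3! = 1.00000 + 3.52174 + 6.20132 + 7.27981 = 18.0029
a^4/(4!(1-ρ)) = 153.8256/(24 × 0.1195652) = 53.6059
P₀ = 1/(18.0029 + 53.6059) = 0.01396
Lq = P₀·a^4·ρ / (4!(1-ρ)²) = 0.013965 × 153.8256 × 0.88043 / (24 × 0.014296) = 5.5124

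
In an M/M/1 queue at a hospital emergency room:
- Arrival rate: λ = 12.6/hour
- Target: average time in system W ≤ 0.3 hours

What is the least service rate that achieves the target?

For M/M/1: W = 1/(μ-λ)
Need W ≤ 0.3, so 1/(μ-λ) ≤ 0.3
μ - λ ≥ 1/0.3 = 3.3333
μ ≥ 12.6 + 3.3333 = 15.9333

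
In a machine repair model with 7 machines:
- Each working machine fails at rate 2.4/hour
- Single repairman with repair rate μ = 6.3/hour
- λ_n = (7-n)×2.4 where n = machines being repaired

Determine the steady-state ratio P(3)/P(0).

P(3)/P(0) = ∏_{i=0}^{3-1} λ_i/μ_{i+1}
= (7-0)×2.4/6.3 × (7-1)×2.4/6.3 × (7-2)×2.4/6.3
= 11.6100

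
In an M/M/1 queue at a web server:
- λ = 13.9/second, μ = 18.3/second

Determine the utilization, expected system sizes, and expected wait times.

Step 1: ρ = λ/μ = 13.9/18.3 = 0.7596
Step 2: L = λ/(μ-λ) = 13.9/4.40 = 3.1591
Step 3: Lq = λ²/(μ(μ-λ)) = 193.21/(18.3×4.40) = 2.3995
Step 4: W = 1/(μ-λ) = 1/4.40 = 0.22727
Step 5: Wq = λ/(μ(μ-λ)) = 13.9/(18.3×4.40) = 0.1726
Step 6: P(0) = 1-ρ = 0.2404
Verify: L = λW = 13.9×0.22727 = 3.1591 ✔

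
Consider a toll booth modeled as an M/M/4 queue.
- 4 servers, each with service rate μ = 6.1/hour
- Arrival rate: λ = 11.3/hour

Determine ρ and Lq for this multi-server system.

Traffic intensity: ρ = λ/(cμ) = 11.3/(4×6.1) = 0.4631
Since ρ = 0.4631 < 1, system is stable.
Offered load a = λ/μ = cρ = 11.3/6.1 = 1.8525
P₀ = [ Σₙ₌₀^3 aⁿ/n! + a^4/(4!(1-ρ)) ]⁻¹
Σ = a^0/0! + a^1/1! + a^2/2! + a^3/3! = 1.00000 + 1.85246 + 1.71580 + 1.05948 = 5.6277
a^4/(4!(1-ρ)) = 11.7759/(24 × 0.5369) = 0.9139
P₀ = 1/(5.6277 + 0.9139) = 0.1529
Lq = P₀·a^4·ρ / (4!(1-ρ)²) = 0.15287 × 11.7759 × 0.46311 / (24 × 0.28825) = 0.1205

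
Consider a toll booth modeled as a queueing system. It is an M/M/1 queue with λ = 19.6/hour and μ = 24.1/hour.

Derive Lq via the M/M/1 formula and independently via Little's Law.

Method 1 (direct): Lq = λ²/(μ(μ-λ)) = 384.16/(24.1 × 4.50) = 3.5423

Method 2 (Little's Law):
W = 1/(μ-λ) = 1/4.50 = 0.22222
Wq = W - 1/μ = 0.22222 - 0.041494 = 0.18073
Lq = λWq = 19.6 × 0.18073 = 3.5423 ✔ (matches Method 1)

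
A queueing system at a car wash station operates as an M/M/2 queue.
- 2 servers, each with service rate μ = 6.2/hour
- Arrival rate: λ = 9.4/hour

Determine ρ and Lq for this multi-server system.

Traffic intensity: ρ = λ/(cμ) = 9.4/(2×6.2) = 0.7581
Since ρ = 0.7581 < 1, system is stable.
Offered load a = λ/μ = cρ = 9.4/6.2 = 1.5161
P₀ = [ Σₙ₌₀^1 aⁿ/n! + a^2/(2!(1-ρ)) ]⁻¹
Σ = a^0/0! + a^1/1! = 1.0000 + 1.5161 = 2.5161
a^2/(2!(1-ρ)) = 2.298647/(2 × 0.2419355) = 4.7505
P₀ = 1/(2.5161 + 4.7505) = 0.1376
Lq = P₀·a^2·ρ / (2!(1-ρ)²) = 0.137615 × 2.29865 × 0.758065 / (2 × 0.0585328) = 2.0484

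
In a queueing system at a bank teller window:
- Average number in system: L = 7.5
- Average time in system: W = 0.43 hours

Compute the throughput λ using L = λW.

Little's Law: L = λW, so λ = L/W
λ = 7.5/0.43 = 17.4419 transactions/hour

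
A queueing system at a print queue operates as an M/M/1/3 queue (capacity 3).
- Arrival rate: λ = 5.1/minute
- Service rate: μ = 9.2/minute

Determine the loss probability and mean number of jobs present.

ρ = λ/μ = 5.1/9.2 = 0.554348
P₀ = (1-ρ)/(1-ρ^(K+1)) = (1-0.554348)/(1-0.554348^4) = 0.44565/0.90557 = 0.4921
P_K = P₀×ρ^K = 0.49213 × 0.554348^3 = 0.49213 × 0.17035 = 0.08383
Blocking probability P_3 = 0.08383 (8.38%)
L = ρ[1 - (K+1)ρ^K + Kρ^(K+1)] / [(1-ρ)(1-ρ^(K+1))]
L = 0.554348 × (1 - 4×0.17035 + 3×0.094434) / ((1 - 0.554348) × (1 - 0.094434)) = 0.8268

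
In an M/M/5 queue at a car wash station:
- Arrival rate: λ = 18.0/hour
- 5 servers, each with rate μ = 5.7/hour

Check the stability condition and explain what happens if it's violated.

Stability requires ρ = λ/(cμ) < 1
ρ = 18.0/(5 × 5.7) = 18.0/28.50 = 0.6316
Since 0.6316 < 1, the system is STABLE.
The servers are busy 63.16% of the time.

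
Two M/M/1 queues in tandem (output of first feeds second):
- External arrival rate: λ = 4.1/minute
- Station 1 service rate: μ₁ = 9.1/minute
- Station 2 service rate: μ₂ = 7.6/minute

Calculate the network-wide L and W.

By Jackson's theorem, each station behaves as independent M/M/1.
Station 1: ρ₁ = 4.1/9.1 = 0.4505, L₁ = ρ₁/(1-ρ₁) = λ/(μ₁-λ) = 4.1/5.00 = 0.8200
Station 2: ρ₂ = 4.1/7.6 = 0.5395, L₂ = ρ₂/(1-ρ₂) = λ/(μ₂-λ) = 4.1/3.50 = 1.1714
Total: L = L₁ + L₂ = 0.8200 + 1.1714 = 1.9914
W = L/λ = 1.9914/4.1 = 0.4857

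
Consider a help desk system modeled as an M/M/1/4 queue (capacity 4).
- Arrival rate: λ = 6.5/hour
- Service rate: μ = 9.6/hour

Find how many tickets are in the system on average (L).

ρ = λ/μ = 6.5/9.6 = 0.67708
P₀ = (1-ρ)/(1-ρ^(K+1)) = (1-0.67708)/(1-0.67708^5) = 0.3229/0.8577 = 0.3765
P_K = P₀×ρ^K = 0.376495 × 0.67708^4 = 0.376495 × 0.210165 = 0.07913
L = ρ[1 - (K+1)ρ^K + Kρ^(K+1)] / [(1-ρ)(1-ρ^(K+1))]
L = 0.67708 × (1 - 5×0.210165 + 4×0.142298) / ((1 - 0.67708) × (1 - 0.142298)) = 1.2672 tickets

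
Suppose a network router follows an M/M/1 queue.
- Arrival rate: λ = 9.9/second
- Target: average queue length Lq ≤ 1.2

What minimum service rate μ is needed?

For M/M/1: Lq = λ²/(μ(μ-λ))
Need Lq ≤ 1.2, i.e. μ(μ-λ) ≥ λ²/1.2
μ² - 9.9μ - 98.01/1.2 ≥ 0  →  μ² - 9.9μ - 81.6750 ≥ 0
Quadratic formula (positive root): μ = [λ + √(λ² + 4×81.6750)]/2
Discriminant: 98.01 + 4×81.6750 = 424.7100, √424.7100 = 20.6085
μ ≥ (9.9 + 20.6085)/2 = 15.2542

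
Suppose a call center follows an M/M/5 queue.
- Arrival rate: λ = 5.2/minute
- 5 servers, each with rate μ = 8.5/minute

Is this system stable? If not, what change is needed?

Stability requires ρ = λ/(cμ) < 1
ρ = 5.2/(5 × 8.5) = 5.2/42.50 = 0.1224
Since 0.1224 < 1, the system is STABLE.
The servers are busy 12.24% of the time.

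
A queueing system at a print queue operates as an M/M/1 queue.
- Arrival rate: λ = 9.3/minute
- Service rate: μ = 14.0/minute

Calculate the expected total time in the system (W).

First, compute utilization: ρ = λ/μ = 9.3/14.0 = 0.6643
For M/M/1: W = 1/(μ-λ)
W = 1/(14.0-9.3) = 1/4.70
W = 0.2128 minutes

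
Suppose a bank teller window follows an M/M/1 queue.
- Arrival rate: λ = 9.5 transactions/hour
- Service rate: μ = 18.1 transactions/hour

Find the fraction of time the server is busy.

Server utilization: ρ = λ/μ
ρ = 9.5/18.1 = 0.5249
The server is busy 52.49% of the time.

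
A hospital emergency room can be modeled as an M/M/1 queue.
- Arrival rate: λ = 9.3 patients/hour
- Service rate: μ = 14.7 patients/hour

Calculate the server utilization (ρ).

Server utilization: ρ = λ/μ
ρ = 9.3/14.7 = 0.6327
The server is busy 63.27% of the time.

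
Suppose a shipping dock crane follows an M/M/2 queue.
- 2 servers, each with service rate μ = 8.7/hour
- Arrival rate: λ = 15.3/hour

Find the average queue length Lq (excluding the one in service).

Traffic intensity: ρ = λ/(cμ) = 15.3/(2×8.7) = 0.8793
Since ρ = 0.8793 < 1, system is stable.
Offered load a = λ/μ = cρ = 15.3/8.7 = 1.7586
P₀ = [ Σₙ₌₀^1 aⁿ/n! + a^2/(2!(1-ρ)) ]⁻¹
Σ = a^0/0! + a^1/1! = 1.0000 + 1.7586 = 2.7586
a^2/(2!(1-ρ)) = 3.09275/(2 × 0.120690) = 12.8128
P₀ = 1/(2.7586 + 12.8128) = 0.06422
Lq = P₀·a^2·ρ / (2!(1-ρ)²) = 0.0642202 × 3.09275 × 0.879310 / (2 × 0.0145660) = 5.9950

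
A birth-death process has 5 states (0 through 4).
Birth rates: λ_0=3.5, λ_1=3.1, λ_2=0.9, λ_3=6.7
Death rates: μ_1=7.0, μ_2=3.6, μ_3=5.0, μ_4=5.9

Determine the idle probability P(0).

Ratios P(n)/P(0) = (λ₀···λₙ₋₁)/(μ₁···μₙ):
P(1)/P(0) = (3.5)/(7.0) = 0.5000
P(2)/P(0) = (3.5×3.1)/(7.0×3.6) = 0.4306
P(3)/P(0) = (3.5×3.1×0.9)/(7.0×3.6×5.0) = 0.07750
P(4)/P(0) = (3.5×3.1×0.9×6.7)/(7.0×3.6×5.0×5.9) = 0.08801

Normalization: ∑ P(n) = 1
P(0) × (1.0000 + 0.5000 + 0.4306 + 0.07750 + 0.08801) = 1
P(0) × 2.0961 = 1
P(0) = 1/2.0961 = 0.4771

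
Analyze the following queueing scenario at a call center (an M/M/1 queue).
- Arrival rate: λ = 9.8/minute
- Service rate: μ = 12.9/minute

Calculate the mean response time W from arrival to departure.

First, compute utilization: ρ = λ/μ = 9.8/12.9 = 0.7597
For M/M/1: W = 1/(μ-λ)
W = 1/(12.9-9.8) = 1/3.10
W = 0.3226 minutes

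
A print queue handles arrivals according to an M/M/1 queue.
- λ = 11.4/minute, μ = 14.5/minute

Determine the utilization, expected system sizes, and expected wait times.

Step 1: ρ = λ/μ = 11.4/14.5 = 0.7862
Step 2: L = λ/(μ-λ) = 11.4/3.10 = 3.6774
Step 3: Lq = λ²/(μ(μ-λ)) = 129.96/(14.5×3.10) = 2.8912
Step 4: W = 1/(μ-λ) = 1/3.10 = 0.32258
Step 5: Wq = λ/(μ(μ-λ)) = 11.4/(14.5×3.10) = 0.2536
Step 6: P(0) = 1-ρ = 0.2138
Verify: L = λW = 11.4×0.32258 = 3.6774 ✔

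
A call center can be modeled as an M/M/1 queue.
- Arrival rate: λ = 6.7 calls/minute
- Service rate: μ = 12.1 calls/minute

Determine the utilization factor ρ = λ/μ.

Server utilization: ρ = λ/μ
ρ = 6.7/12.1 = 0.5537
The server is busy 55.37% of the time.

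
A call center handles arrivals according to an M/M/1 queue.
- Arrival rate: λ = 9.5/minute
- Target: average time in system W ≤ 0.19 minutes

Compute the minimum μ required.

For M/M/1: W = 1/(μ-λ)
Need W ≤ 0.19, so 1/(μ-λ) ≤ 0.19
μ - λ ≥ 1/0.19 = 5.2632
μ ≥ 9.5 + 5.2632 = 14.7632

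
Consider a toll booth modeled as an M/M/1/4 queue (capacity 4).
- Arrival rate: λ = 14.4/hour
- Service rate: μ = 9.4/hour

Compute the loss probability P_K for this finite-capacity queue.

ρ = λ/μ = 14.4/9.4 = 1.5319
P₀ = (1-ρ)/(1-ρ^(K+1)) = (1-1.5319)/(1-1.5319^5) = -0.5319/-7.4363 = 0.07153
P_K = P₀×ρ^K = 0.07153 × 1.5319^4 = 0.07153 × 5.5071 = 0.3939
Blocking probability = 39.39%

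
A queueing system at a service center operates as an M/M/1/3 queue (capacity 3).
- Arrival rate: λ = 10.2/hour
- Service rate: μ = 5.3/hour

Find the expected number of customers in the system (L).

ρ = λ/μ = 10.2/5.3 = 1.92453
P₀ = (1-ρ)/(1-ρ^(K+1)) = (1-1.92453)/(1-1.92453^4) = -0.9245/-12.7183 = 0.07269
P_K = P₀×ρ^K = 0.072693 × 1.92453^3 = 0.072693 × 7.1281 = 0.5182
L = ρ[1 - (K+1)ρ^K + Kρ^(K+1)] / [(1-ρ)(1-ρ^(K+1))]
L = 1.92453 × (1 - 4×7.1281 + 3×13.7183) / ((1 - 1.92453) × (1 - 13.7183)) = 2.2329 customers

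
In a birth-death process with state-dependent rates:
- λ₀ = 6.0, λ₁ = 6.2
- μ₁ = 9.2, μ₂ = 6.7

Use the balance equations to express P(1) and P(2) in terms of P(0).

Balance equations:
State 0: λ₀P₀ = μ₁P₁ → P₁ = (λ₀/μ₁)P₀ = (6.0/9.2)P₀ = 0.6522P₀
State 1: P₂ = (λ₀λ₁)/(μ₁μ₂)P₀ = (6.0×6.2)/(9.2×6.7)P₀ = 0.6035P₀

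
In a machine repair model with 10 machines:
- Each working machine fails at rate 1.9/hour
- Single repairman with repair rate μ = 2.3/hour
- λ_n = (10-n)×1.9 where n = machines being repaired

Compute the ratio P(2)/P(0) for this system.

P(2)/P(0) = ∏_{i=0}^{2-1} λ_i/μ_{i+1}
= (10-0)×1.9/2.3 × (10-1)×1.9/2.3
= 61.4178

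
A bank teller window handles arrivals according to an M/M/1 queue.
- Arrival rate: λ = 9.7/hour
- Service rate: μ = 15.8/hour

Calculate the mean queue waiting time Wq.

First, compute utilization: ρ = λ/μ = 9.7/15.8 = 0.6139
For M/M/1: Wq = λ/(μ(μ-λ))
Wq = 9.7/(15.8 × (15.8-9.7))
Wq = 9.7/(15.8 × 6.10)
Wq = 0.1006 hours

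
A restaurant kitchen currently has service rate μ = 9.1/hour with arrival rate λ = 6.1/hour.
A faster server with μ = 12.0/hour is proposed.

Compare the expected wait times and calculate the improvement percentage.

System 1: ρ₁ = 6.1/9.1 = 0.6703, W₁ = 1/(9.1-6.1) = 0.33333
System 2: ρ₂ = 6.1/12.0 = 0.5083, W₂ = 1/(12.0-6.1) = 0.16949
Improvement: (W₁-W₂)/W₁ = (0.33333-0.16949)/0.33333 = 49.15%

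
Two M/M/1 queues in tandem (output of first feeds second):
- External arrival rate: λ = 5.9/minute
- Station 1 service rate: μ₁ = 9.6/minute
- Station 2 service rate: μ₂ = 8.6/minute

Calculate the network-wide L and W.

By Jackson's theorem, each station behaves as independent M/M/1.
Station 1: ρ₁ = 5.9/9.6 = 0.6146, L₁ = ρ₁/(1-ρ₁) = λ/(μ₁-λ) = 5.9/3.70 = 1.5946
Station 2: ρ₂ = 5.9/8.6 = 0.6860, L₂ = ρ₂/(1-ρ₂) = λ/(μ₂-λ) = 5.9/2.70 = 2.1852
Total: L = L₁ + L₂ = 1.5946 + 2.1852 = 3.7798
W = L/λ = 3.7798/5.9 = 0.6406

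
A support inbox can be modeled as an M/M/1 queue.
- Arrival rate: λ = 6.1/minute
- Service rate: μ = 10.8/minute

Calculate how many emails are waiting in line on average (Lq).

ρ = λ/μ = 6.1/10.8 = 0.5648
For M/M/1: Lq = λ²/(μ(μ-λ))
Lq = 37.21/(10.8 × 4.70)
Lq = 0.7331 emails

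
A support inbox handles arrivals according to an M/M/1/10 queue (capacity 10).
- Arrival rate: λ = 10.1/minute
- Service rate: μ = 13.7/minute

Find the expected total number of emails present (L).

ρ = λ/μ = 10.1/13.7 = 0.737226
P₀ = (1-ρ)/(1-ρ^(K+1)) = (1-0.737226)/(1-0.737226^11) = 0.2628/0.9650 = 0.2723
P_K = P₀×ρ^K = 0.2723 × 0.737226^10 = 0.2723 × 0.04742 = 0.01291
L = ρ[1 - (K+1)ρ^K + Kρ^(K+1)] / [(1-ρ)(1-ρ^(K+1))]
L = 0.737226 × (1 - 11×0.047425 + 10×0.034963) / ((1 - 0.737226) × (1 - 0.034963)) = 2.4070 emails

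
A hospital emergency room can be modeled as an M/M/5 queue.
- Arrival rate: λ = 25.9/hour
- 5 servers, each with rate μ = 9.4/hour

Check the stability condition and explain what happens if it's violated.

Stability requires ρ = λ/(cμ) < 1
ρ = 25.9/(5 × 9.4) = 25.9/47.00 = 0.5511
Since 0.5511 < 1, the system is STABLE.
The servers are busy 55.11% of the time.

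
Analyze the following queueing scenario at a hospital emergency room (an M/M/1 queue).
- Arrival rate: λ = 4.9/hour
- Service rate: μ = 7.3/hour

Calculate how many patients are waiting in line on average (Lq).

ρ = λ/μ = 4.9/7.3 = 0.6712
For M/M/1: Lq = λ²/(μ(μ-λ))
Lq = 24.01/(7.3 × 2.40)
Lq = 1.3704 patients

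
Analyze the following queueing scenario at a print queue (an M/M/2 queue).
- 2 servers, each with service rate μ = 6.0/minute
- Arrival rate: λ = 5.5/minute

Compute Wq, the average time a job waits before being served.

Traffic intensity: ρ = λ/(cμ) = 5.5/(2×6.0) = 0.4583
Since ρ = 0.4583 < 1, system is stable.
Offered load a = λ/μ = cρ = 5.5/6.0 = 0.9167
P₀ = [ Σₙ₌₀^1 aⁿ/n! + a^2/(2!(1-ρ)) ]⁻¹
Σ = a^0/0! + a^1/1! = 1.0000 + 0.9167 = 1.9167
a^2/(2!(1-ρ)) = 0.8403/(2 × 0.5417) = 0.7756
P₀ = 1/(1.9167 + 0.7756) = 0.3714
Lq = P₀·a^2·ρ / (2!(1-ρ)²) = 0.37143 × 0.84028 × 0.45833 / (2 × 0.29340) = 0.2438
Wq = Lq/λ = 0.24377/5.5 = 0.04432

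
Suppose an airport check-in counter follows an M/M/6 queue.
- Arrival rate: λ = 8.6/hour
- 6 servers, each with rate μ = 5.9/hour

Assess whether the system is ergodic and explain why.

Stability requires ρ = λ/(cμ) < 1
ρ = 8.6/(6 × 5.9) = 8.6/35.40 = 0.2429
Since 0.2429 < 1, the system is STABLE.
The servers are busy 24.29% of the time.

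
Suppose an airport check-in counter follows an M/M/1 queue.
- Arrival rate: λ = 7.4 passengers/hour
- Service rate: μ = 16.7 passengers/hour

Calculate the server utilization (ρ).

Server utilization: ρ = λ/μ
ρ = 7.4/16.7 = 0.4431
The server is busy 44.31% of the time.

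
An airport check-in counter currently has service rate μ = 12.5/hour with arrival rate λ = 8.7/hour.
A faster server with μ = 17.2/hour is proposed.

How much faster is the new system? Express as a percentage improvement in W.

System 1: ρ₁ = 8.7/12.5 = 0.6960, W₁ = 1/(12.5-8.7) = 0.26316
System 2: ρ₂ = 8.7/17.2 = 0.5058, W₂ = 1/(17.2-8.7) = 0.11765
Improvement: (W₁-W₂)/W₁ = (0.26316-0.11765)/0.26316 = 55.29%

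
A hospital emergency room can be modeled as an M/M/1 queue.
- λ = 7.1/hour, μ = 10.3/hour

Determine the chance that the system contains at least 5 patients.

ρ = λ/μ = 7.1/10.3 = 0.6893
P(N ≥ n) = ρⁿ
P(N ≥ 5) = 0.6893^5
P(N ≥ 5) = 0.1556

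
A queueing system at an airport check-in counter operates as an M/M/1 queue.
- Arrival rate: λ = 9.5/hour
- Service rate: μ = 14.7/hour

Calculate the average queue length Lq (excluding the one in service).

ρ = λ/μ = 9.5/14.7 = 0.6463
For M/M/1: Lq = λ²/(μ(μ-λ))
Lq = 90.25/(14.7 × 5.20)
Lq = 1.1807 passengers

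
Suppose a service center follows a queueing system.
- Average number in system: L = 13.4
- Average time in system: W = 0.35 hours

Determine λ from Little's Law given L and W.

Little's Law: L = λW, so λ = L/W
λ = 13.4/0.35 = 38.2857 customers/hour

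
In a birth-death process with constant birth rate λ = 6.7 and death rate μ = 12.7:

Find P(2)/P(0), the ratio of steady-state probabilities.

For constant rates: P(n)/P(0) = (λ/μ)^n
P(2)/P(0) = (6.7/12.7)^2 = 0.52756^2 = 0.2783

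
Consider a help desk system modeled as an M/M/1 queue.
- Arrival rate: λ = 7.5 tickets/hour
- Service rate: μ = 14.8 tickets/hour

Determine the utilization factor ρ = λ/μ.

Server utilization: ρ = λ/μ
ρ = 7.5/14.8 = 0.5068
The server is busy 50.68% of the time.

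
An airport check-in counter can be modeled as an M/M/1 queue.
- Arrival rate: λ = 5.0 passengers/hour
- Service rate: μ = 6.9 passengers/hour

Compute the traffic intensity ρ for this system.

Server utilization: ρ = λ/μ
ρ = 5.0/6.9 = 0.7246
The server is busy 72.46% of the time.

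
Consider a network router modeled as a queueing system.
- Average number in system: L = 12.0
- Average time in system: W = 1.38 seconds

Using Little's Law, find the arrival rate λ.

Little's Law: L = λW, so λ = L/W
λ = 12.0/1.38 = 8.6957 packets/second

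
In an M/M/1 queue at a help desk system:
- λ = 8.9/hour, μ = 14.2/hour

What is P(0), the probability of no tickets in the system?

ρ = λ/μ = 8.9/14.2 = 0.6268
P(0) = 1 - ρ = 1 - 0.6268 = 0.3732
The server is idle 37.32% of the time.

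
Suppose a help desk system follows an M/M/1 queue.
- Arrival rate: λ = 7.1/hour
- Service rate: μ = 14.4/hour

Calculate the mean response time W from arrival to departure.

First, compute utilization: ρ = λ/μ = 7.1/14.4 = 0.4931
For M/M/1: W = 1/(μ-λ)
W = 1/(14.4-7.1) = 1/7.30
W = 0.1370 hours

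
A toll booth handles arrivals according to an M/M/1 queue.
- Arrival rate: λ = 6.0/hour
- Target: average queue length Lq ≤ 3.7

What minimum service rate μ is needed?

For M/M/1: Lq = λ²/(μ(μ-λ))
Need Lq ≤ 3.7, i.e. μ(μ-λ) ≥ λ²/3.7
μ² - 6.0μ - 36.00/3.7 ≥ 0  →  μ² - 6.0μ - 9.72973 ≥ 0
Quadratic formula (positive root): μ = [λ + √(λ² + 4×9.72973)]/2
Discriminant: 36.00 + 4×9.72973 = 74.9189, √74.9189 = 8.6556
μ ≥ (6.0 + 8.6556)/2 = 7.3278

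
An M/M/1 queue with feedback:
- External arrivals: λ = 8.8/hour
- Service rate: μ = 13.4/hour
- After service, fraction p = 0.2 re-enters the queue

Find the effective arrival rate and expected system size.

Effective arrival rate: λ_eff = λ/(1-p) = 8.8/(1-0.2) = 8.8/0.80 = 11.0000
ρ = λ_eff/μ = 11.0000/13.4 = 0.820896
L = ρ/(1-ρ) = 0.820896/(1-0.820896) = 4.5833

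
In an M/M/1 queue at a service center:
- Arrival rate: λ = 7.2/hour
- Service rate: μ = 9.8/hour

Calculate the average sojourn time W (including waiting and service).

First, compute utilization: ρ = λ/μ = 7.2/9.8 = 0.7347
For M/M/1: W = 1/(μ-λ)
W = 1/(9.8-7.2) = 1/2.60
W = 0.3846 hours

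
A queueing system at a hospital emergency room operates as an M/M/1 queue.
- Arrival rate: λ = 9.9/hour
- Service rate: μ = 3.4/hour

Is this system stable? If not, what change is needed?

Stability requires ρ = λ/(cμ) < 1
ρ = 9.9/(1 × 3.4) = 9.9/3.40 = 2.9118
Since 2.9118 ≥ 1, the system is UNSTABLE.
Queue grows without bound. Need μ > λ = 9.9.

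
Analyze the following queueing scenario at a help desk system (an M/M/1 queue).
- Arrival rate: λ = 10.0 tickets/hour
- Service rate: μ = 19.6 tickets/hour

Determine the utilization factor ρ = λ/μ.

Server utilization: ρ = λ/μ
ρ = 10.0/19.6 = 0.5102
The server is busy 51.02% of the time.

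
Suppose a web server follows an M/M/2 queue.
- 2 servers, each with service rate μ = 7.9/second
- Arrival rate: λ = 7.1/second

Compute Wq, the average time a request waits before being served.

Traffic intensity: ρ = λ/(cμ) = 7.1/(2×7.9) = 0.4494
Since ρ = 0.4494 < 1, system is stable.
Offered load a = λ/μ = cρ = 7.1/7.9 = 0.8987
P₀ = [ Σₙ₌₀^1 aⁿ/n! + a^2/(2!(1-ρ)) ]⁻¹
Σ = a^0/0! + a^1/1! = 1.0000 + 0.8987 = 1.8987
a^2/(2!(1-ρ)) = 0.807723/(2 × 0.550633) = 0.7334
P₀ = 1/(1.8987 + 0.7334) = 0.3799
Lq = P₀·a^2·ρ / (2!(1-ρ)²) = 0.3799 × 0.8077 × 0.4494 / (2 × 0.3032) = 0.2274
Wq = Lq/λ = 0.2274/7.1 = 0.03203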